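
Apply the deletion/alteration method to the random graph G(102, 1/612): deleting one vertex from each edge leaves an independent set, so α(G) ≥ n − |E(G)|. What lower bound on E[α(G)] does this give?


E[|E(G)|] = C(102, 2)·p = 5151 · (1/612) = 101/12.
E[α(G)] ≥ n − E[|E(G)|] = 102 − 101/12 = 1123/12.
Numerically: ≈ 93.5833.
(This is only a lower bound; the true E[α(G)] may be larger.)

E[α(G)] ≥ 1123/12 ≈ 93.5833.


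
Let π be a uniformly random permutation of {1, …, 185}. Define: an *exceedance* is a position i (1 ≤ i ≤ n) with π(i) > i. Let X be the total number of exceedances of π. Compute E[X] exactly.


Write X = Σ_{i=1}^{185} X_i, where X_i = 1_{π(i) > i}.
For each fixed i, π(i) is uniform over {1, …, 185} (marginal of a uniform permutation), so P[π(i) > i] = (n − i)/n. Summing: Σ_{i=1}^{185} (n − i)/n = (0 + 1 + … + 184)/185 = 185(185 − 1)/(2·185) = (185 − 1)/2.
Hence E[X] = Σ_{i=1}^{185} (185 − i)/185 = 92 ≈ 92.000.

E[X] = 92 = 92.000.


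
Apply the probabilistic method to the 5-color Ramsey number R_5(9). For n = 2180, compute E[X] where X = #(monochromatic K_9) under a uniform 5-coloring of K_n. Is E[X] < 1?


E[X] = C(2180, 9) · 5^{1 − 36} = 3014145651459519573444800 · 5^{−35} = 3014145651459519573444800/2910383045673370361328125.
As a reduced fraction: E[X] = 120565826058380782937792/116415321826934814453125 ≈ 1.0357.
Is E[X] < 1? NO.
Since E[X] ≥ 1, the first-moment bound is inconclusive at n = 2180; it does NOT by itself certify R_5(9) > 2180.

E[X] = 120565826058380782937792/116415321826934814453125 ≈ 1.0357; E[X] ≥ 1; first-moment method inconclusive here.


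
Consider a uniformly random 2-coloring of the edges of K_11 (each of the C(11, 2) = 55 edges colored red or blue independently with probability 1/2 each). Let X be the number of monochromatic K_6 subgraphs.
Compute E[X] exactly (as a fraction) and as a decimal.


Let X = Σ_S X_S over the C(11, 6) = 462 subsets S of size 6, where X_S = 1 if the K_6 on S is monochromatic.
For a fixed S, the K_6 on S has C(6, 2) = 15 edges. P[all 15 edges red] = (1/2)^15, and likewise for blue, so P[monochromatic] = 2·(1/2)^15 = 2^{1 − 15} = 1/16384.
By linearity of expectation: E[X] = C(11, 6) · 2^{1 − 15} = 462 · 1/16384 = 231/8192.
Numerically: E[X] ≈ 0.02820.

E[X] = C(11,6)·2^(1−C(6,2)) = 231/8192 ≈ 0.02820.


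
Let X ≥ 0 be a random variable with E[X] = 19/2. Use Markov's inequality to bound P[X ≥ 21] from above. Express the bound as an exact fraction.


μ = E[X] = 19/2, a = 21.
Markov: P[X ≥ 21] ≤ μ/a = (19/2)/21 = 19/42.
Numerically: ≈ 0.452.
(Since a = 21 > μ = 9.500, the bound 19/42 is < 1 and informative.)

P[X ≥ 21] ≤ 19/42 ≈ 0.452.


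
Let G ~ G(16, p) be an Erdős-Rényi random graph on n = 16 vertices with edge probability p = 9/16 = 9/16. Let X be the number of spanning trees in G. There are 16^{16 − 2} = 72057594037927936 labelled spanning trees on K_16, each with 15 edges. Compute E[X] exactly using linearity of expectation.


K_16 has 16^{16 − 2} = 72057594037927936 labelled spanning trees.
For each such spanning tree H, let X_H = 1 if all 15 edges of H are present in G. Then P[X_H = 1] = p^{15} = (9/16)^{15} = 205891132094649/1152921504606846976.
By linearity: E[X] = Σ_H E[X_H] = 72057594037927936 · p^{15} = 72057594037927936 · 205891132094649/1152921504606846976 = 205891132094649/16.
Numerically: E[X] ≈ 1.29e+13.

E[X] = 72057594037927936 · (9/16)^{15} = 205891132094649/16 ≈ 1.29e+13.


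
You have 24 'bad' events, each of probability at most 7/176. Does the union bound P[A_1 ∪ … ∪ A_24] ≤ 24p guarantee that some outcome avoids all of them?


Union bound: P[∪_{i=1}^{24} A_i] ≤ Σ_i P[A_i] ≤ 24·p = 24·(7/176) = 21/22.
Numerically: 21/22 ≈ 0.95455.
Is 21/22 < 1? YES.
Since P[∪ A_i] ≤ 21/22 < 1, the complement has P[∩ A_i^c] ≥ 1 − 21/22 = 1/22 > 0, so some outcome avoids every A_i.

24·p = 21/22 ≈ 0.95455; existence CERTIFIED by the union bound.


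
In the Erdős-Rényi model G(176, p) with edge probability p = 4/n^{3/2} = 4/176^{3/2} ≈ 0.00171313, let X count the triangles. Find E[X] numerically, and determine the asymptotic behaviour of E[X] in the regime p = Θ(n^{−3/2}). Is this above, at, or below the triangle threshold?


Number of potential triangles: C(176, 3) = 893200.
Each occurs with probability p³ ≈ (0.00171313)³ ≈ 5.02774183e-09.
By linearity: E[X] = C(176, 3)·p³ ≈ 893200 · 5.02774183e-09 ≈ 0.004491.
Since α = 3/2 > 1, p = c/n^{3/2} = o(1/n) is below the triangle threshold p ~ 1/n. Asymptotically E[X] ~ (c³/6)·n^{3(1−α)} = (4³/6)·n^{-1.5} → 0, so by Markov's inequality G has no triangles w.h.p.

E[X] ≈ 0.004491; in regime p = Θ(1/n^{3/2}) E[X] tends to 0 (below the triangle threshold p ~ 1/n).


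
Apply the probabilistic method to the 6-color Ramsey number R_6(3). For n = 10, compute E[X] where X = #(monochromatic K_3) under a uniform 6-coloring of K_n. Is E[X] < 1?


E[X] = C(10, 3) · 6^{1 − 3} = 120 · 6^{−2} = 120/36.
As a reduced fraction: E[X] = 10/3 ≈ 3.3333333.
Is E[X] < 1? NO.
Since E[X] ≥ 1, the first-moment bound is inconclusive at n = 10; it does NOT by itself certify R_6(3) > 10.

E[X] = 10/3 ≈ 3.3333333; E[X] ≥ 1; first-moment method inconclusive here.


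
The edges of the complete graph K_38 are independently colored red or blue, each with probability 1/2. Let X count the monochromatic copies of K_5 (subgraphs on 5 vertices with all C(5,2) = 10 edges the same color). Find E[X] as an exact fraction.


Let X = Σ_S X_S over the C(38, 5) = 501942 subsets S of size 5, where X_S = 1 if the K_5 on S is monochromatic.
For a fixed S, the K_5 on S has C(5, 2) = 10 edges. P[all 10 edges red] = (1/2)^10, and likewise for blue, so P[monochromatic] = 2·(1/2)^10 = 2^{1 − 10} = 1/512.
Summing: E[X] = C(38, 5) · 2^{1 − 10} = 501942 · 1/512 = 250971/256.
Numerically: E[X] ≈ 980.3555.

E[X] = C(38,5)·2^(1−C(5,2)) = 250971/256 ≈ 980.3555.


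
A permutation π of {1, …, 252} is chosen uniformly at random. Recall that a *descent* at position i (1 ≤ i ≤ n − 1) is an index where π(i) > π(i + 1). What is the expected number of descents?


Write X = Σ X_I over i = 1, …, 251, with X_I the indicator of one descent.
There are 251 indicators.
For each fixed i, the pair (π(i), π(i+1)) is a uniformly random ordered pair of distinct values from {1, …, 252}; by symmetry P[π(i) > π(i+1)] = 1/2.
By linearity: E[X] = 251 · (1/2) = (252 − 1) · (1/2) = 251/2 ≈ 125.500000.

E[X] = 251/2 = 125.500000.


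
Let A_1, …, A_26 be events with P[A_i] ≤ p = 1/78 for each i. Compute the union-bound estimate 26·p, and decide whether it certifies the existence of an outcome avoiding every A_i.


Union bound: P[∪_{i=1}^{26} A_i] ≤ Σ_i P[A_i] ≤ 26·p = 26·(1/78) = 1/3.
Numerically: 1/3 ≈ 0.33333.
Is 1/3 < 1? YES.
Since P[∪ A_i] ≤ 1/3 < 1, the complement has P[∩ A_i^c] ≥ 1 − 1/3 = 2/3 > 0, so some outcome avoids every A_i.

26·p = 1/3 ≈ 0.33333; existence CERTIFIED by the union bound.


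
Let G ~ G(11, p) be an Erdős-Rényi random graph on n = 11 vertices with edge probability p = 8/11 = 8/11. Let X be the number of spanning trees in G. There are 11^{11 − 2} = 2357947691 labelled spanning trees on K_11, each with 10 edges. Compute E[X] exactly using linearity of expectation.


K_11 has 11^{11 − 2} = 2357947691 labelled spanning trees.
For each such spanning tree H, let X_H = 1 if all 10 edges of H are present in G. Then P[X_H = 1] = p^{10} = (8/11)^{10} = 1073741824/25937424601.
Summing the indicators: E[X] = Σ_H E[X_H] = 2357947691 · p^{10} = 2357947691 · 1073741824/25937424601 = 1073741824/11.
Numerically: E[X] ≈ 9.76e+07.

E[X] = 2357947691 · (8/11)^{10} = 1073741824/11 ≈ 9.76e+07.


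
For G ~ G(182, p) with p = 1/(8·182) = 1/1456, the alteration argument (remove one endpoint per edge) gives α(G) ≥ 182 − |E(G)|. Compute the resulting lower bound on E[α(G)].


E[|E(G)|] = C(182, 2)·p = 16471 · (1/1456) = 181/16.
E[α(G)] ≥ n − E[|E(G)|] = 182 − 181/16 = 2731/16.
Numerically: ≈ 170.688.
(This is only a lower bound; the true E[α(G)] may be larger.)

E[α(G)] ≥ 2731/16 ≈ 170.688.


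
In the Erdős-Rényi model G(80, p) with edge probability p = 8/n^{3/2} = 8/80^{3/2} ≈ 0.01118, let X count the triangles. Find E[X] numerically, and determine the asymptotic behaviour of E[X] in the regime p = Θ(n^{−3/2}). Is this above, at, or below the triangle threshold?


Number of potential triangles: C(80, 3) = 82160.
Each occurs with probability p³ ≈ (0.01118)³ ≈ 1.3975425e-06.
By linearity: E[X] = C(80, 3)·p³ ≈ 82160 · 1.3975425e-06 ≈ 0.11482.
Since α = 3/2 > 1, p = c/n^{3/2} = o(1/n) is below the triangle threshold p ~ 1/n. Asymptotically E[X] ~ (c³/6)·n^{3(1−α)} = (8³/6)·n^{-1.5} → 0, so by Markov's inequality G has no triangles w.h.p.

E[X] ≈ 0.11482; in regime p = Θ(1/n^{3/2}) E[X] tends to 0 (below the triangle threshold p ~ 1/n).


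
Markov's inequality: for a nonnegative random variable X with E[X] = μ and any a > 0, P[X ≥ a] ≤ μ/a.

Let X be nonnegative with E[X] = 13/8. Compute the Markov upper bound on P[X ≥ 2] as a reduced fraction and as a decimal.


μ = E[X] = 13/8, a = 2.
Markov: P[X ≥ 2] ≤ μ/a = (13/8)/2 = 13/16.
Numerically: ≈ 0.812500.
(Since a = 2 > μ = 1.625000, the bound 13/16 is < 1 and informative.)

P[X ≥ 2] ≤ 13/16 ≈ 0.812500.


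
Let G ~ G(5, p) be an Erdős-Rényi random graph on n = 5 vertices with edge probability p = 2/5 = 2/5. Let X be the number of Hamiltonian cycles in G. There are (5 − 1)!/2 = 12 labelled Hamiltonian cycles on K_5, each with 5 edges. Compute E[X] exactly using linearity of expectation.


K_5 has (5 − 1)!/2 = 12 labelled Hamiltonian cycles.
For each such Hamiltonian cycle H, let X_H = 1 if all 5 edges of H are present in G. Then P[X_H = 1] = p^{5} = (2/5)^{5} = 32/3125.
By linearity: E[X] = Σ_H E[X_H] = 12 · p^{5} = 12 · 32/3125 = 384/3125.
Numerically: E[X] ≈ 0.12288.

E[X] = 12 · (2/5)^{5} = 384/3125 ≈ 0.12288.


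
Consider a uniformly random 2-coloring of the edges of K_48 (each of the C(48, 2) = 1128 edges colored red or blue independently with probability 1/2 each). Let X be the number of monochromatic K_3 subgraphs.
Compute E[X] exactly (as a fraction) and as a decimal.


Let X = Σ_S X_S over the C(48, 3) = 17296 subsets S of size 3, where X_S = 1 if the K_3 on S is monochromatic.
For a fixed S, the K_3 on S has C(3, 2) = 3 edges. P[all 3 edges red] = (1/2)^3, and likewise for blue, so P[monochromatic] = 2·(1/2)^3 = 2^{1 − 3} = 1/4.
By linearity: E[X] = C(48, 3) · 2^{1 − 3} = 17296 · 1/4 = 4324.
Numerically: E[X] ≈ 4324.000000.

E[X] = C(48,3)·2^(1−C(3,2)) = 4324 ≈ 4324.000000.


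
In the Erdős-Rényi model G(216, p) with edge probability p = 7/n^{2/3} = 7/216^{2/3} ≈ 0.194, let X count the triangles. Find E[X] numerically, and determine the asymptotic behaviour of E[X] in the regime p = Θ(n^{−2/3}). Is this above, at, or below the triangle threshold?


Number of potential triangles: C(216, 3) = 1656360.
Each occurs with probability p³ ≈ (0.194)³ ≈ 7.35168e-03.
By linearity: E[X] = C(216, 3)·p³ ≈ 1656360 · 7.35168e-03 ≈ 12177.029.
Since α = 2/3 < 1, p = c/n^{2/3} ≫ 1/n is above the triangle threshold p ~ 1/n. Asymptotically E[X] ~ (c³/6)·n^{3(1−α)} = (7³/6)·n^{1} → ∞; triangles are abundant w.h.p.

E[X] ≈ 12177.029; in regime p = Θ(1/n^{2/3}) E[X] diverges (above the triangle threshold p ~ 1/n).


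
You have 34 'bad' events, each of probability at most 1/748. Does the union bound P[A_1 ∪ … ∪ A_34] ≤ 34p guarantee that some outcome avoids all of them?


Union bound: P[∪_{i=1}^{34} A_i] ≤ Σ_i P[A_i] ≤ 34·p = 34·(1/748) = 1/22.
Numerically: 1/22 ≈ 0.045455.
Is 1/22 < 1? YES.
Since P[∪ A_i] ≤ 1/22 < 1, the complement has P[∩ A_i^c] ≥ 1 − 1/22 = 21/22 > 0, so some outcome avoids every A_i.

34·p = 1/22 ≈ 0.045455; existence CERTIFIED by the union bound.


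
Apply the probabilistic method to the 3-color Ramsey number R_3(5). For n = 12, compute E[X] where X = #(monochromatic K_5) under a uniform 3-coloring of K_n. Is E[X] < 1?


E[X] = C(12, 5) · 3^{1 − 10} = 792 · 3^{−9} = 792/19683.
As a reduced fraction: E[X] = 88/2187 ≈ 0.0402378.
Is E[X] < 1? YES.
Since E[X] < 1, there exists a 3-coloring of K_{12} with no monochromatic K_5; hence R_3(5) > 12.

E[X] = 88/2187 ≈ 0.0402378; E[X] < 1, so R_3(5) > 12.


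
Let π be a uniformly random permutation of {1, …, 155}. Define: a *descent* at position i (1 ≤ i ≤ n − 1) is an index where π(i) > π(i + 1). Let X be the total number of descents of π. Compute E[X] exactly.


Write X = Σ X_I over i = 1, …, 154, with X_I the indicator of one descent.
There are 154 indicators.
For each fixed i, the pair (π(i), π(i+1)) is a uniformly random ordered pair of distinct values from {1, …, 155}; by symmetry P[π(i) > π(i+1)] = 1/2.
By linearity: E[X] = 154 · (1/2) = (155 − 1) · (1/2) = 77 ≈ 77.00000.

E[X] = 77 = 77.00000.


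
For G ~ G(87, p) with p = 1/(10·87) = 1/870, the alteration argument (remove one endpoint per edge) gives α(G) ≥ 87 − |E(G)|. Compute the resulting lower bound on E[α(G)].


E[|E(G)|] = C(87, 2)·p = 3741 · (1/870) = 43/10.
E[α(G)] ≥ n − E[|E(G)|] = 87 − 43/10 = 827/10.
Numerically: ≈ 82.70000.
(This is only a lower bound; the true E[α(G)] may be larger.)

E[α(G)] ≥ 827/10 ≈ 82.70000.


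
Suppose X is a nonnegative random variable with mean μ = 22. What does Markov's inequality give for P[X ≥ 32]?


μ = E[X] = 22, a = 32.
Markov: P[X ≥ 32] ≤ μ/a = (22)/32 = 11/16.
Numerically: ≈ 0.688.
(Since a = 32 > μ = 22.000, the bound 11/16 is < 1 and informative.)

P[X ≥ 32] ≤ 11/16 ≈ 0.688.


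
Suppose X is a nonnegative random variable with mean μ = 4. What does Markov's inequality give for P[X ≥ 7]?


μ = E[X] = 4, a = 7.
Markov: P[X ≥ 7] ≤ μ/a = (4)/7 = 4/7.
Numerically: ≈ 0.571.
(Since a = 7 > μ = 4.000, the bound 4/7 is < 1 and informative.)

P[X ≥ 7] ≤ 4/7 ≈ 0.571.


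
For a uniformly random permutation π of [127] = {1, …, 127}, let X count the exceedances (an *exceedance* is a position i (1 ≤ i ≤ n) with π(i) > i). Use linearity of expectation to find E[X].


Write X = Σ_{i=1}^{127} X_i, where X_i = 1_{π(i) > i}.
For each fixed i, π(i) is uniform over {1, …, 127} (marginal of a uniform permutation), so P[π(i) > i] = (n − i)/n. Summing: Σ_{i=1}^{127} (n − i)/n = (0 + 1 + … + 126)/127 = 127(127 − 1)/(2·127) = (127 − 1)/2.
Hence E[X] = Σ_{i=1}^{127} (127 − i)/127 = 63 ≈ 63.00000.

E[X] = 63 = 63.00000.


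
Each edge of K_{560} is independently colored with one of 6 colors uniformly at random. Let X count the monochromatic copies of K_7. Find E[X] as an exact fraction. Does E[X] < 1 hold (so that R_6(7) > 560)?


E[X] = C(560, 7) · 6^{1 − 21} = 3300169391659920 · 6^{−20} = 3300169391659920/3656158440062976.
As a reduced fraction: E[X] = 68753528992915/76169967501312 ≈ 0.902633.
Is E[X] < 1? YES.
Since E[X] < 1, there exists a 6-coloring of K_{560} with no monochromatic K_7; hence R_6(7) > 560.

E[X] = 68753528992915/76169967501312 ≈ 0.902633; E[X] < 1, so R_6(7) > 560.


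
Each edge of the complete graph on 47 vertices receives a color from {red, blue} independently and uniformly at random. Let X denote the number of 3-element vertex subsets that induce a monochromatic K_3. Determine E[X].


Let X = Σ_S X_S over the C(47, 3) = 16215 subsets S of size 3, where X_S = 1 if the K_3 on S is monochromatic.
For a fixed S, the K_3 on S has C(3, 2) = 3 edges. P[all 3 edges red] = (1/2)^3, and likewise for blue, so P[monochromatic] = 2·(1/2)^3 = 2^{1 − 3} = 1/4.
By linearity of expectation: E[X] = C(47, 3) · 2^{1 − 3} = 16215 · 1/4 = 16215/4.
Numerically: E[X] ≈ 4053.7500.

E[X] = C(47,3)·2^(1−C(3,2)) = 16215/4 ≈ 4053.7500.


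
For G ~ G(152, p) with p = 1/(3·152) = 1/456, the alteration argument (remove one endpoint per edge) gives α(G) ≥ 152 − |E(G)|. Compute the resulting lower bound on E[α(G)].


E[|E(G)|] = C(152, 2)·p = 11476 · (1/456) = 151/6.
E[α(G)] ≥ n − E[|E(G)|] = 152 − 151/6 = 761/6.
Numerically: ≈ 126.83333.
(This is only a lower bound; the true E[α(G)] may be larger.)

E[α(G)] ≥ 761/6 ≈ 126.83333.


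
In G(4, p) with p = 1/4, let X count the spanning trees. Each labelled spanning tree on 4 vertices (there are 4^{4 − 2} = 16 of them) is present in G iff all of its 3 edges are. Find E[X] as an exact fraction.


K_4 has 4^{4 − 2} = 16 labelled spanning trees.
For each such spanning tree H, let X_H = 1 if all 3 edges of H are present in G. Then P[X_H = 1] = p^{3} = (1/4)^{3} = 1/64.
Summing the indicators: E[X] = Σ_H E[X_H] = 16 · p^{3} = 16 · 1/64 = 1/4.
Numerically: E[X] ≈ 0.25.

E[X] = 16 · (1/4)^{3} = 1/4 ≈ 0.25.


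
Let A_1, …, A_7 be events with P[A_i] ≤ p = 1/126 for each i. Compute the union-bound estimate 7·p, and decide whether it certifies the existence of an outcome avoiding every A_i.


Union bound: P[∪_{i=1}^{7} A_i] ≤ Σ_i P[A_i] ≤ 7·p = 7·(1/126) = 1/18.
Numerically: 1/18 ≈ 0.056.
Is 1/18 < 1? YES.
Since P[∪ A_i] ≤ 1/18 < 1, the complement has P[∩ A_i^c] ≥ 1 − 1/18 = 17/18 > 0, so some outcome avoids every A_i.

7·p = 1/18 ≈ 0.056; existence CERTIFIED by the union bound.


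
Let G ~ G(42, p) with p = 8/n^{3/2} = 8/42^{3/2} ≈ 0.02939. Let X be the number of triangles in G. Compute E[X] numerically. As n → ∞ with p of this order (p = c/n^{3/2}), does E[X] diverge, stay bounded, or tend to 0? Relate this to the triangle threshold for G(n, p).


Number of potential triangles: C(42, 3) = 11480.
Each occurs with probability p³ ≈ (0.02939)³ ≈ 2.538915e-05.
By linearity: E[X] = C(42, 3)·p³ ≈ 11480 · 2.538915e-05 ≈ 0.2915.
Since α = 3/2 > 1, p = c/n^{3/2} = o(1/n) is below the triangle threshold p ~ 1/n. Asymptotically E[X] ~ (c³/6)·n^{3(1−α)} = (8³/6)·n^{-1.5} → 0, so by Markov's inequality G has no triangles w.h.p.

E[X] ≈ 0.2915; in regime p = Θ(1/n^{3/2}) E[X] tends to 0 (below the triangle threshold p ~ 1/n).


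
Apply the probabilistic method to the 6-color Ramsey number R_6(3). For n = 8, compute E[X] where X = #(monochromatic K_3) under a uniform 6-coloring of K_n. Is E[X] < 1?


E[X] = C(8, 3) · 6^{1 − 3} = 56 · 6^{−2} = 56/36.
As a reduced fraction: E[X] = 14/9 ≈ 1.5555556.
Is E[X] < 1? NO.
Since E[X] ≥ 1, the first-moment bound is inconclusive at n = 8; it does NOT by itself certify R_6(3) > 8.

E[X] = 14/9 ≈ 1.5555556; E[X] ≥ 1; first-moment method inconclusive here.


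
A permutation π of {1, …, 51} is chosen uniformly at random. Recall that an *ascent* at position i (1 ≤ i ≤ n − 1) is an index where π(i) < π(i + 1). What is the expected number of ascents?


Write X = Σ X_I over i = 1, …, 50, with X_I the indicator of one ascent.
There are 50 indicators.
For each fixed i, the pair (π(i), π(i+1)) is a uniformly random ordered pair of distinct values from {1, …, 51}; by symmetry P[π(i) < π(i+1)] = 1/2.
By linearity: E[X] = 50 · (1/2) = (51 − 1) · (1/2) = 25 ≈ 25.0000.

E[X] = 25 = 25.0000.


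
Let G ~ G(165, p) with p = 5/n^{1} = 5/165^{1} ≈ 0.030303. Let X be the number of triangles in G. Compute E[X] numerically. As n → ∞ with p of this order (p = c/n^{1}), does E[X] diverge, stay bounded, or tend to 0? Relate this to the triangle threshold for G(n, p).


Number of potential triangles: C(165, 3) = 735130.
Each occurs with probability p³ ≈ (0.030303)³ ≈ 2.7826474e-05.
By linearity: E[X] = C(165, 3)·p³ ≈ 735130 · 2.7826474e-05 ≈ 20.45608.
Here α = 1, so p = 5/n is exactly at the triangle threshold p ~ 1/n. Asymptotically E[X] → c³/6 = 5³/6 = 125/6 ≈ 20.83333, a bounded constant. In this regime the triangle count is asymptotically Poisson(c³/6).

E[X] ≈ 20.45608; in regime p = Θ(1/n^{1}) E[X] stays bounded (at the triangle threshold p ~ 1/n).


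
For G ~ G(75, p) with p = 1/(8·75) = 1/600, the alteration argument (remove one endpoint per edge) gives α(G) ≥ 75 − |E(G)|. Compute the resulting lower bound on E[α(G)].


E[|E(G)|] = C(75, 2)·p = 2775 · (1/600) = 37/8.
E[α(G)] ≥ n − E[|E(G)|] = 75 − 37/8 = 563/8.
Numerically: ≈ 70.375000.
(This is only a lower bound; the true E[α(G)] may be larger.)

E[α(G)] ≥ 563/8 ≈ 70.375000.


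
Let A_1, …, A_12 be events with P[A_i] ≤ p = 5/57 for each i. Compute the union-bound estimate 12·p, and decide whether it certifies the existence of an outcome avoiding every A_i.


Union bound: P[∪_{i=1}^{12} A_i] ≤ Σ_i P[A_i] ≤ 12·p = 12·(5/57) = 20/19.
Numerically: 20/19 ≈ 1.0526316.
Is 20/19 < 1? NO.
Since the bound 20/19 is ≥ 1, the union bound is uninformative here; it does NOT by itself certify existence.

12·p = 20/19 ≈ 1.0526316; existence NOT certified by the union bound.


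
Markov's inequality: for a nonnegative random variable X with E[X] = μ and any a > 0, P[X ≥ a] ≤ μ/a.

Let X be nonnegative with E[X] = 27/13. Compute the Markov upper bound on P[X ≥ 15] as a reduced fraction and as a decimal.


μ = E[X] = 27/13, a = 15.
Markov: P[X ≥ 15] ≤ μ/a = (27/13)/15 = 9/65.
Numerically: ≈ 0.138462.
(Since a = 15 > μ = 2.076923, the bound 9/65 is < 1 and informative.)

P[X ≥ 15] ≤ 9/65 ≈ 0.138462.


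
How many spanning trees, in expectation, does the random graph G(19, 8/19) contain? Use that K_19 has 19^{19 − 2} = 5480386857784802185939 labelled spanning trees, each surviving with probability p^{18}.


K_19 has 19^{19 − 2} = 5480386857784802185939 labelled spanning trees.
For each such spanning tree H, let X_H = 1 if all 18 edges of H are present in G. Then P[X_H = 1] = p^{18} = (8/19)^{18} = 18014398509481984/104127350297911241532841.
Summing the indicators: E[X] = Σ_H E[X_H] = 5480386857784802185939 · p^{18} = 5480386857784802185939 · 18014398509481984/104127350297911241532841 = 18014398509481984/19.
Numerically: E[X] ≈ 9.481e+14.

E[X] = 5480386857784802185939 · (8/19)^{18} = 18014398509481984/19 ≈ 9.481e+14.


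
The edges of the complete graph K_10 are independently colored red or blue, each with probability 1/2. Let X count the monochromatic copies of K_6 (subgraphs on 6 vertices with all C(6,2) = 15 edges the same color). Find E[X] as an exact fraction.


Let X = Σ_S X_S over the C(10, 6) = 210 subsets S of size 6, where X_S = 1 if the K_6 on S is monochromatic.
For a fixed S, the K_6 on S has C(6, 2) = 15 edges. P[all 15 edges red] = (1/2)^15, and likewise for blue, so P[monochromatic] = 2·(1/2)^15 = 2^{1 − 15} = 1/16384.
Summing: E[X] = C(10, 6) · 2^{1 − 15} = 210 · 1/16384 = 105/8192.
Numerically: E[X] ≈ 0.01282.

E[X] = C(10,6)·2^(1−C(6,2)) = 105/8192 ≈ 0.01282.


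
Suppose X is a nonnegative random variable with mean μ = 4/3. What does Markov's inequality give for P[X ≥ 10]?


μ = E[X] = 4/3, a = 10.
Markov: P[X ≥ 10] ≤ μ/a = (4/3)/10 = 2/15.
Numerically: ≈ 0.133333.
(Since a = 10 > μ = 1.333333, the bound 2/15 is < 1 and informative.)

P[X ≥ 10] ≤ 2/15 ≈ 0.133333.


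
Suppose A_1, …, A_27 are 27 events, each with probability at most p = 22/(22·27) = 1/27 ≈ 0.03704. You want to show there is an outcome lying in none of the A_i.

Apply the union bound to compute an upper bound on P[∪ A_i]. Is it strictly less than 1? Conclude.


Union bound: P[∪_{i=1}^{27} A_i] ≤ Σ_i P[A_i] ≤ 27·p = 27·(1/27) = 1.
Numerically: 1 ≈ 1.00000.
Is 1 < 1? NO.
Since the bound 1 is ≥ 1, the union bound is uninformative here; it does NOT by itself certify existence.

27·p = 1 ≈ 1.00000; existence NOT certified by the union bound.


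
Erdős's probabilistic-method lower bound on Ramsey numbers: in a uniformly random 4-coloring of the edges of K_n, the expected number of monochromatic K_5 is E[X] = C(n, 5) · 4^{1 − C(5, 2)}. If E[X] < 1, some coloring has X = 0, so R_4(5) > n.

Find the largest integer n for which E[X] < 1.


We need C(n, 5) · 4^{1 − 10} < 1, i.e. C(n, 5) < 4^{10 − 1} = 262144.
Check values of n near the boundary:
  n = 27: C(27, 5) = 80730; 80730 < 262144? YES
  n = 28: C(28, 5) = 98280; 98280 < 262144? YES
  n = 29: C(29, 5) = 118755; 118755 < 262144? YES
  n = 30: C(30, 5) = 142506; 142506 < 262144? YES
  n = 31: C(31, 5) = 169911; 169911 < 262144? YES
  n = 32: C(32, 5) = 201376; 201376 < 262144? YES
  n = 33: C(33, 5) = 237336; 237336 < 262144? YES
  n = 34: C(34, 5) = 278256; 278256 < 262144? NO
  n = 35: C(35, 5) = 324632; 324632 < 262144? NO
The largest n with C(n, 5) < 262144 is n = 33 (where E[X] = 29667/32768 ≈ 0.905365). Hence R_4(5) > 33, i.e. R_4(5) ≥ 34.

Largest n = 33; hence R_4(5) > 33.


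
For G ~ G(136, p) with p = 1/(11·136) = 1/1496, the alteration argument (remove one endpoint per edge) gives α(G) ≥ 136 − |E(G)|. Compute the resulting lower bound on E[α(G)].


E[|E(G)|] = C(136, 2)·p = 9180 · (1/1496) = 135/22.
E[α(G)] ≥ n − E[|E(G)|] = 136 − 135/22 = 2857/22.
Numerically: ≈ 129.86364.
(This is only a lower bound; the true E[α(G)] may be larger.)

E[α(G)] ≥ 2857/22 ≈ 129.86364.


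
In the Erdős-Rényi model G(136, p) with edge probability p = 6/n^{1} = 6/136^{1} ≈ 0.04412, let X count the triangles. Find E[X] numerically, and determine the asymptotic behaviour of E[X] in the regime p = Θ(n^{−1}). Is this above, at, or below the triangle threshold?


Number of potential triangles: C(136, 3) = 410040.
Each occurs with probability p³ ≈ (0.04412)³ ≈ 8.586912e-05.
By linearity: E[X] = C(136, 3)·p³ ≈ 410040 · 8.586912e-05 ≈ 35.2098.
Here α = 1, so p = 6/n is exactly at the triangle threshold p ~ 1/n. Asymptotically E[X] → c³/6 = 6³/6 = 36 ≈ 36.0000, a bounded constant. In this regime the triangle count is asymptotically Poisson(c³/6).

E[X] ≈ 35.2098; in regime p = Θ(1/n^{1}) E[X] stays bounded (at the triangle threshold p ~ 1/n).


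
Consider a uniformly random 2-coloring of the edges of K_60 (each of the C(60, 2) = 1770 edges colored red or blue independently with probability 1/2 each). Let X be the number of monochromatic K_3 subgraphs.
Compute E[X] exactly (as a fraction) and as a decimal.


Let X = Σ_S X_S over the C(60, 3) = 34220 subsets S of size 3, where X_S = 1 if the K_3 on S is monochromatic.
For a fixed S, the K_3 on S has C(3, 2) = 3 edges. P[all 3 edges red] = (1/2)^3, and likewise for blue, so P[monochromatic] = 2·(1/2)^3 = 2^{1 − 3} = 1/4.
Summing: E[X] = C(60, 3) · 2^{1 − 3} = 34220 · 1/4 = 8555.
Numerically: E[X] ≈ 8555.00000.

E[X] = C(60,3)·2^(1−C(3,2)) = 8555 ≈ 8555.00000.


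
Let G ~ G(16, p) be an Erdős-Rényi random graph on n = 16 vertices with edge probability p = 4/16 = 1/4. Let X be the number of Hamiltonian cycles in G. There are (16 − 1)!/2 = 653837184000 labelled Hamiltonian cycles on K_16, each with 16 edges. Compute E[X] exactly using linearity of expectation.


K_16 has (16 − 1)!/2 = 653837184000 labelled Hamiltonian cycles.
For each such Hamiltonian cycle H, let X_H = 1 if all 16 edges of H are present in G. Then P[X_H = 1] = p^{16} = (1/4)^{16} = 1/4294967296.
By linearity of expectation: E[X] = Σ_H E[X_H] = 653837184000 · p^{16} = 653837184000 · 1/4294967296 = 638512875/4194304.
Numerically: E[X] ≈ 152.233.

E[X] = 653837184000 · (1/4)^{16} = 638512875/4194304 ≈ 152.233.


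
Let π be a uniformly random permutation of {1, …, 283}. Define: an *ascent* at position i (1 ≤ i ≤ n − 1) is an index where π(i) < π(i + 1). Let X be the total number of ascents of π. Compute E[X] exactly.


Write X = Σ X_I over i = 1, …, 282, with X_I the indicator of one ascent.
There are 282 indicators.
For each fixed i, the pair (π(i), π(i+1)) is a uniformly random ordered pair of distinct values from {1, …, 283}; by symmetry P[π(i) < π(i+1)] = 1/2.
By linearity: E[X] = 282 · (1/2) = (283 − 1) · (1/2) = 141 ≈ 141.000.

E[X] = 141 = 141.000.


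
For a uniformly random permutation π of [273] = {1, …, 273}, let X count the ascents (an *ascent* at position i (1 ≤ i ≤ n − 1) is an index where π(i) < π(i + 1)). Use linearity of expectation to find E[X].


Write X = Σ X_I over i = 1, …, 272, with X_I the indicator of one ascent.
There are 272 indicators.
For each fixed i, the pair (π(i), π(i+1)) is a uniformly random ordered pair of distinct values from {1, …, 273}; by symmetry P[π(i) < π(i+1)] = 1/2.
By linearity: E[X] = 272 · (1/2) = (273 − 1) · (1/2) = 136 ≈ 136.0000.

E[X] = 136 = 136.0000.


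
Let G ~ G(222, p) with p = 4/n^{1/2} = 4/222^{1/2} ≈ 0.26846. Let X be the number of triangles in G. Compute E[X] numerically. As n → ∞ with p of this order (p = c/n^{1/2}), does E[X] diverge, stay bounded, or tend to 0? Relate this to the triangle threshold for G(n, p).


Number of potential triangles: C(222, 3) = 1798940.
Each occurs with probability p³ ≈ (0.26846)³ ≈ 1.9348643e-02.
By linearity: E[X] = C(222, 3)·p³ ≈ 1798940 · 1.9348643e-02 ≈ 34807.04790.
Since α = 1/2 < 1, p = c/n^{1/2} ≫ 1/n is above the triangle threshold p ~ 1/n. Asymptotically E[X] ~ (c³/6)·n^{3(1−α)} = (4³/6)·n^{1.5} → ∞; triangles are abundant w.h.p.

E[X] ≈ 34807.04790; in regime p = Θ(1/n^{1/2}) E[X] diverges (above the triangle threshold p ~ 1/n).


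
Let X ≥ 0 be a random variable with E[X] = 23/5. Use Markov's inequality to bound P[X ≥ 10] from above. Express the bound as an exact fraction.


μ = E[X] = 23/5, a = 10.
Markov: P[X ≥ 10] ≤ μ/a = (23/5)/10 = 23/50.
Numerically: ≈ 0.46000.
(Since a = 10 > μ = 4.60000, the bound 23/50 is < 1 and informative.)

P[X ≥ 10] ≤ 23/50 ≈ 0.46000.


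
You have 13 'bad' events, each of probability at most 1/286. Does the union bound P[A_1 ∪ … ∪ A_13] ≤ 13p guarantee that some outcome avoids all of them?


Union bound: P[∪_{i=1}^{13} A_i] ≤ Σ_i P[A_i] ≤ 13·p = 13·(1/286) = 1/22.
Numerically: 1/22 ≈ 0.0454545.
Is 1/22 < 1? YES.
Since P[∪ A_i] ≤ 1/22 < 1, the complement has P[∩ A_i^c] ≥ 1 − 1/22 = 21/22 > 0, so some outcome avoids every A_i.

13·p = 1/22 ≈ 0.0454545; existence CERTIFIED by the union bound.


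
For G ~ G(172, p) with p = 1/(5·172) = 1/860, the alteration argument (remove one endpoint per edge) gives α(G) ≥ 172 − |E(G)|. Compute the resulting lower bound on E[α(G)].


E[|E(G)|] = C(172, 2)·p = 14706 · (1/860) = 171/10.
E[α(G)] ≥ n − E[|E(G)|] = 172 − 171/10 = 1549/10.
Numerically: ≈ 154.9000.
(This is only a lower bound; the true E[α(G)] may be larger.)

E[α(G)] ≥ 1549/10 ≈ 154.9000.


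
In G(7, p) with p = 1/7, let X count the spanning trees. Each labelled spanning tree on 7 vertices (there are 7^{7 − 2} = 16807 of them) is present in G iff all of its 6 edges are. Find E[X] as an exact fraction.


K_7 has 7^{7 − 2} = 16807 labelled spanning trees.
For each such spanning tree H, let X_H = 1 if all 6 edges of H are present in G. Then P[X_H = 1] = p^{6} = (1/7)^{6} = 1/117649.
By linearity of expectation: E[X] = Σ_H E[X_H] = 16807 · p^{6} = 16807 · 1/117649 = 1/7.
Numerically: E[X] ≈ 0.143.

E[X] = 16807 · (1/7)^{6} = 1/7 ≈ 0.143.


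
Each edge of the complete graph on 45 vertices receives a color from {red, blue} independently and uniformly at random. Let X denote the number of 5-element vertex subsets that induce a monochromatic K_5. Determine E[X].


Let X = Σ_S X_S over the C(45, 5) = 1221759 subsets S of size 5, where X_S = 1 if the K_5 on S is monochromatic.
For a fixed S, the K_5 on S has C(5, 2) = 10 edges. P[all 10 edges red] = (1/2)^10, and likewise for blue, so P[monochromatic] = 2·(1/2)^10 = 2^{1 − 10} = 1/512.
By linearity of expectation: E[X] = C(45, 5) · 2^{1 − 10} = 1221759 · 1/512 = 1221759/512.
Numerically: E[X] ≈ 2386.24805.

E[X] = C(45,5)·2^(1−C(5,2)) = 1221759/512 ≈ 2386.24805.


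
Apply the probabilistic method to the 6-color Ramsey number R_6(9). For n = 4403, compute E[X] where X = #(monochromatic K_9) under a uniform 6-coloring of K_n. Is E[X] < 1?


E[X] = C(4403, 9) · 6^{1 − 36} = 1699894433046281918452233150 · 6^{−35} = 1699894433046281918452233150/1719070799748422591028658176.
As a reduced fraction: E[X] = 283315738841046986408705525/286511799958070431838109696 ≈ 0.9888449.
Is E[X] < 1? YES.
Since E[X] < 1, there exists a 6-coloring of K_{4403} with no monochromatic K_9; hence R_6(9) > 4403.

E[X] = 283315738841046986408705525/286511799958070431838109696 ≈ 0.9888449; E[X] < 1, so R_6(9) > 4403.


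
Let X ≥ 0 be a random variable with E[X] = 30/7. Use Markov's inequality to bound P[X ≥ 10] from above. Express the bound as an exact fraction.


μ = E[X] = 30/7, a = 10.
Markov: P[X ≥ 10] ≤ μ/a = (30/7)/10 = 3/7.
Numerically: ≈ 0.42857.
(Since a = 10 > μ = 4.28571, the bound 3/7 is < 1 and informative.)

P[X ≥ 10] ≤ 3/7 ≈ 0.42857.


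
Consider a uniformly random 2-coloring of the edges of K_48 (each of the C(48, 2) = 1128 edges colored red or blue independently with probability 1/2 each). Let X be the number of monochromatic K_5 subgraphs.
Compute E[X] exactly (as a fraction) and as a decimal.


Let X = Σ_S X_S over the C(48, 5) = 1712304 subsets S of size 5, where X_S = 1 if the K_5 on S is monochromatic.
For a fixed S, the K_5 on S has C(5, 2) = 10 edges. P[all 10 edges red] = (1/2)^10, and likewise for blue, so P[monochromatic] = 2·(1/2)^10 = 2^{1 − 10} = 1/512.
By linearity of expectation: E[X] = C(48, 5) · 2^{1 − 10} = 1712304 · 1/512 = 107019/32.
Numerically: E[X] ≈ 3344.3438.

E[X] = C(48,5)·2^(1−C(5,2)) = 107019/32 ≈ 3344.3438.


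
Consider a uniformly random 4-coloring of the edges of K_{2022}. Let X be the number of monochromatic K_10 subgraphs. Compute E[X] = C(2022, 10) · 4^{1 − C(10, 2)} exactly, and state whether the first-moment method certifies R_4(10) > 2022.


E[X] = C(2022, 10) · 4^{1 − 45} = 307870445231474093395937796 · 4^{−44} = 307870445231474093395937796/309485009821345068724781056.
As a reduced fraction: E[X] = 76967611307868523348984449/77371252455336267181195264 ≈ 0.994783.
Is E[X] < 1? YES.
Since E[X] < 1, there exists a 4-coloring of K_{2022} with no monochromatic K_10; hence R_4(10) > 2022.

E[X] = 76967611307868523348984449/77371252455336267181195264 ≈ 0.994783; E[X] < 1, so R_4(10) > 2022.


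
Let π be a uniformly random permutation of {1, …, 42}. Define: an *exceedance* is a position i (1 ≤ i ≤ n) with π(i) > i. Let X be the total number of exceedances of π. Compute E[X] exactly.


Write X = Σ_{i=1}^{42} X_i, where X_i = 1_{π(i) > i}.
For each fixed i, π(i) is uniform over {1, …, 42} (marginal of a uniform permutation), so P[π(i) > i] = (n − i)/n. Summing: Σ_{i=1}^{42} (n − i)/n = (0 + 1 + … + 41)/42 = 42(42 − 1)/(2·42) = (42 − 1)/2.
Hence E[X] = Σ_{i=1}^{42} (42 − i)/42 = 41/2 ≈ 20.500.

E[X] = 41/2 = 20.500.


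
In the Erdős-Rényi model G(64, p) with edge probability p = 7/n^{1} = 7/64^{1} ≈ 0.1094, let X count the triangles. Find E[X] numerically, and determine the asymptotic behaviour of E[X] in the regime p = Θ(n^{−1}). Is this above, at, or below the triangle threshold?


Number of potential triangles: C(64, 3) = 41664.
Each occurs with probability p³ ≈ (0.1094)³ ≈ 1.308441e-03.
By linearity: E[X] = C(64, 3)·p³ ≈ 41664 · 1.308441e-03 ≈ 54.5149.
Here α = 1, so p = 7/n is exactly at the triangle threshold p ~ 1/n. Asymptotically E[X] → c³/6 = 7³/6 = 343/6 ≈ 57.1667, a bounded constant. In this regime the triangle count is asymptotically Poisson(c³/6).

E[X] ≈ 54.5149; in regime p = Θ(1/n^{1}) E[X] stays bounded (at the triangle threshold p ~ 1/n).


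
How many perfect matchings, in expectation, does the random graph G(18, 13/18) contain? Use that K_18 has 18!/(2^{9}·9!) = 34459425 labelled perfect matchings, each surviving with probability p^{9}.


K_18 has 18!/(2^{9}·9!) = 34459425 labelled perfect matchings.
For each such perfect matching H, let X_H = 1 if all 9 edges of H are present in G. Then P[X_H = 1] = p^{9} = (13/18)^{9} = 10604499373/198359290368.
By linearity of expectation: E[X] = Σ_H E[X_H] = 34459425 · p^{9} = 34459425 · 10604499373/198359290368 = 4511419145758525/2448880128.
Numerically: E[X] ≈ 1.84e+06.

E[X] = 34459425 · (13/18)^{9} = 4511419145758525/2448880128 ≈ 1.84e+06.


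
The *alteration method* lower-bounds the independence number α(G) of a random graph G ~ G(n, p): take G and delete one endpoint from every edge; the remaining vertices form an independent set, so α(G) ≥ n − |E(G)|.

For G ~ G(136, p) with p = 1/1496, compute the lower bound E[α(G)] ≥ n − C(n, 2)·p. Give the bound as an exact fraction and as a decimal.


E[|E(G)|] = C(136, 2)·p = 9180 · (1/1496) = 135/22.
E[α(G)] ≥ n − E[|E(G)|] = 136 − 135/22 = 2857/22.
Numerically: ≈ 129.86364.
(This is only a lower bound; the true E[α(G)] may be larger.)

E[α(G)] ≥ 2857/22 ≈ 129.86364.


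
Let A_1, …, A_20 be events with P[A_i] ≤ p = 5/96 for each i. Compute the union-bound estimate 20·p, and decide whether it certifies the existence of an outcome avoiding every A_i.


Union bound: P[∪_{i=1}^{20} A_i] ≤ Σ_i P[A_i] ≤ 20·p = 20·(5/96) = 25/24.
Numerically: 25/24 ≈ 1.042.
Is 25/24 < 1? NO.
Since the bound 25/24 is ≥ 1, the union bound is uninformative here; it does NOT by itself certify existence.

20·p = 25/24 ≈ 1.042; existence NOT certified by the union bound.


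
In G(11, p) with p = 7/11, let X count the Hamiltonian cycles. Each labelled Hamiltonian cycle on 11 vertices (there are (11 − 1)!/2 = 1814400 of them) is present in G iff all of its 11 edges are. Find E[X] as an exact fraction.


K_11 has (11 − 1)!/2 = 1814400 labelled Hamiltonian cycles.
For each such Hamiltonian cycle H, let X_H = 1 if all 11 edges of H are present in G. Then P[X_H = 1] = p^{11} = (7/11)^{11} = 1977326743/285311670611.
By linearity of expectation: E[X] = Σ_H E[X_H] = 1814400 · p^{11} = 1814400 · 1977326743/285311670611 = 3587661642499200/285311670611.
Numerically: E[X] ≈ 1.26e+04.

E[X] = 1814400 · (7/11)^{11} = 3587661642499200/285311670611 ≈ 1.26e+04.


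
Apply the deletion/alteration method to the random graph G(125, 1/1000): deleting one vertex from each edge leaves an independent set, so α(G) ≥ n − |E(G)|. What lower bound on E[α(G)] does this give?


E[|E(G)|] = C(125, 2)·p = 7750 · (1/1000) = 31/4.
E[α(G)] ≥ n − E[|E(G)|] = 125 − 31/4 = 469/4.
Numerically: ≈ 117.250000.
(This is only a lower bound; the true E[α(G)] may be larger.)

E[α(G)] ≥ 469/4 ≈ 117.250000.


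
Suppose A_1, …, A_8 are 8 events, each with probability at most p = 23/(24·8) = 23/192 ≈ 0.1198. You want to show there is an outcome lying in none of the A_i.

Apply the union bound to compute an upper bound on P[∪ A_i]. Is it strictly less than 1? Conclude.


Union bound: P[∪_{i=1}^{8} A_i] ≤ Σ_i P[A_i] ≤ 8·p = 8·(23/192) = 23/24.
Numerically: 23/24 ≈ 0.9583.
Is 23/24 < 1? YES.
Since P[∪ A_i] ≤ 23/24 < 1, the complement has P[∩ A_i^c] ≥ 1 − 23/24 = 1/24 > 0, so some outcome avoids every A_i.

8·p = 23/24 ≈ 0.9583; existence CERTIFIED by the union bound.


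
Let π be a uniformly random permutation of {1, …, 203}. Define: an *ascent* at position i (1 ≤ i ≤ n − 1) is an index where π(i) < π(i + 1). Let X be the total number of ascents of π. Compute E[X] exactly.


Write X = Σ X_I over i = 1, …, 202, with X_I the indicator of one ascent.
There are 202 indicators.
For each fixed i, the pair (π(i), π(i+1)) is a uniformly random ordered pair of distinct values from {1, …, 203}; by symmetry P[π(i) < π(i+1)] = 1/2.
By linearity: E[X] = 202 · (1/2) = (203 − 1) · (1/2) = 101 ≈ 101.000.

E[X] = 101 = 101.000.


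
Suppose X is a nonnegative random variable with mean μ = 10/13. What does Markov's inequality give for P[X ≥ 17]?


μ = E[X] = 10/13, a = 17.
Markov: P[X ≥ 17] ≤ μ/a = (10/13)/17 = 10/221.
Numerically: ≈ 0.045.
(Since a = 17 > μ = 0.769, the bound 10/221 is < 1 and informative.)

P[X ≥ 17] ≤ 10/221 ≈ 0.045.
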